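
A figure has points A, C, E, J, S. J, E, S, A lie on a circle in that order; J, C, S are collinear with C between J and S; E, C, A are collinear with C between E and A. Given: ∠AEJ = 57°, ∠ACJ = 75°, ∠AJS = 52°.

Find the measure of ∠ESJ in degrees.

1. ∠ECS = 75°  [vertical angles at C]
2. ∠AES = 52°  [same arc SA]
3. ∠ESJ = 53°  [△ECS]

∠ESJ = 53°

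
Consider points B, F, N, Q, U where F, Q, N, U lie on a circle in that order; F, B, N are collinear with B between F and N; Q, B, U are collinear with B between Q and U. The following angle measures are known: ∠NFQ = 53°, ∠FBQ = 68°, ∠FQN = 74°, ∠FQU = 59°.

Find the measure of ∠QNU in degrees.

∠QNU = 112°

1. ∠NUQ = 53°  [same arc QN]
2. ∠FNQ = 53°  [△FQN]
3. ∠NBQ = 112°  [linear pair at B on FN]
4. ∠NQU = 15°  [△QBN]
5. ∠QNU = 112°  [△QNU]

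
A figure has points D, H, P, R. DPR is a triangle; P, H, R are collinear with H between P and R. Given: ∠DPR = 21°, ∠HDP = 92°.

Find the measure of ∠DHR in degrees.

1. ∠DPH = 21°  [H on ray PR]
2. ∠DHP = 67°  [△DPH]
3. ∠DHR = 113°  [linear pair at H on PR]

∠DHR = 113°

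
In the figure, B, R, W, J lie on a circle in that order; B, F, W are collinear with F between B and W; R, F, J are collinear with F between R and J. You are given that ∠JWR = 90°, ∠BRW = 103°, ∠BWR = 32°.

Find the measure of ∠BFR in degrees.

∠BFR = 77°

1. ∠JBR = 90°  [cyclic BRWJ, opposite ∠B+∠W]
2. ∠RBW = 45°  [△BRW]
3. ∠BJR = 32°  [same arc BR]
4. ∠BRJ = 58°  [△BRJ]
5. ∠BFR = 77°  [△BFR]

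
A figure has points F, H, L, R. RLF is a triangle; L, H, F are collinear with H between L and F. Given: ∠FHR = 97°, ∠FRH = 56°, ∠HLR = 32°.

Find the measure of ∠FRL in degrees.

∠FRL = 121°

1. ∠HFR = 27°  [△RHF]
2. ∠FLR = 32°  [H on ray LF]
3. ∠LFR = 27°  [H on ray FL]
4. ∠FRL = 121°  [△RLF]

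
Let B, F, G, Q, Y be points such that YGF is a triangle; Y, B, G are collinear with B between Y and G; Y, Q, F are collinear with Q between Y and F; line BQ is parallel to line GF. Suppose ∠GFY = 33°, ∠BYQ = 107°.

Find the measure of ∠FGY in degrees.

∠FGY = 40°

1. ∠BQY = 33°  [BQ∥GF, corresponding at Q]
2. ∠QBY = 40°  [△YBQ]
3. ∠FGY = 40°  [BQ∥GF, corresponding at B]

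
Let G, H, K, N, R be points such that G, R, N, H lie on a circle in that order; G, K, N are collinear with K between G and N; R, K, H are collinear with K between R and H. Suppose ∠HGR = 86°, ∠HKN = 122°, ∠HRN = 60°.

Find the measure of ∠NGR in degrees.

1. ∠HNR = 94°  [cyclic GRNH, opposite ∠G+∠N]
2. ∠NHR = 26°  [△RNH]
3. ∠NGR = 26°  [same arc RN]

∠NGR = 26°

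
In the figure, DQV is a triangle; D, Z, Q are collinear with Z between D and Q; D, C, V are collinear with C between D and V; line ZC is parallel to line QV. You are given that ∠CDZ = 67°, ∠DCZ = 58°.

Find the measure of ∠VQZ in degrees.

∠VQZ = 55°

1. ∠CZD = 55°  [△DZC]
2. ∠CZQ = 125°  [linear pair at Z on DQ]
3. ∠VQZ = 55°  [ZC∥QV, co-interior at Q–Z]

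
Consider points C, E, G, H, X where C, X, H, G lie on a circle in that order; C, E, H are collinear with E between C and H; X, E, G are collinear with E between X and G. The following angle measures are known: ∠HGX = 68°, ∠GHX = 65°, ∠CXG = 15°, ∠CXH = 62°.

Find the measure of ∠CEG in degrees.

1. ∠GXH = 47°  [△XHG]
2. ∠GCX = 115°  [cyclic CXHG, opposite ∠C+∠H]
3. ∠CGX = 50°  [△CXG]
4. ∠GCH = 47°  [same arc HG]
5. ∠CEG = 83°  [△CEG]

∠CEG = 83°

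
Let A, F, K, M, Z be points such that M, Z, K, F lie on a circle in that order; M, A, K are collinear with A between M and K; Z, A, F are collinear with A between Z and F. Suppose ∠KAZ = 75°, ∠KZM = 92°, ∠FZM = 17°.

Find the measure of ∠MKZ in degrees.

∠MKZ = 30°

1. ∠MAZ = 105°  [linear pair at A on MK]
2. ∠KMZ = 58°  [△MAZ]
3. ∠MKZ = 30°  [△MZK]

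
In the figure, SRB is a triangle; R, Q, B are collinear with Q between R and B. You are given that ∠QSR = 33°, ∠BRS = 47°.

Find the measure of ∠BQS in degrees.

1. ∠QRS = 47°  [Q on ray RB]
2. ∠RQS = 100°  [△SRQ]
3. ∠BQS = 80°  [linear pair at Q on RB]

∠BQS = 80°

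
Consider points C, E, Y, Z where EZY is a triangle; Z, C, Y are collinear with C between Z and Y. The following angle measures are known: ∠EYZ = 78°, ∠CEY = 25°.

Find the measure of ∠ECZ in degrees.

∠ECZ = 103°

1. ∠CYE = 78°  [C on ray YZ]
2. ∠ECY = 77°  [△ECY]
3. ∠ECZ = 103°  [linear pair at C on ZY]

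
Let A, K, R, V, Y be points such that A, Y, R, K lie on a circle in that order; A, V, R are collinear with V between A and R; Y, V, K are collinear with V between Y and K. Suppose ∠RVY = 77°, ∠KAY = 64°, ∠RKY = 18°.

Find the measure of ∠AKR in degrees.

1. ∠AVK = 77°  [vertical angles at V]
2. ∠KRY = 116°  [cyclic AYRK, opposite ∠A+∠R]
3. ∠KYR = 46°  [△YRK]
4. ∠KVR = 103°  [linear pair at V on AR]
5. ∠KAR = 46°  [same arc RK]
6. ∠ARK = 59°  [△RVK]
7. ∠AKR = 75°  [△ARK]

∠AKR = 75°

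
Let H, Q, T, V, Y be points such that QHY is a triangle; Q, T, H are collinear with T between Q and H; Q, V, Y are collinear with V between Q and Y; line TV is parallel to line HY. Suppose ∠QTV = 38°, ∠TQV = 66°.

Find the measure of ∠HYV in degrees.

1. ∠QVT = 76°  [△QTV]
2. ∠TVY = 104°  [linear pair at V on QY]
3. ∠HYV = 76°  [TV∥HY, co-interior at Y–V]

∠HYV = 76°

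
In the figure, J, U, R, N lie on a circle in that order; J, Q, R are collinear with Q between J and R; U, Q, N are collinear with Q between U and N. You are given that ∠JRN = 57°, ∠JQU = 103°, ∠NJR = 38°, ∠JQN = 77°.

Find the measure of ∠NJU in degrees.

1. ∠JUN = 57°  [same arc JN]
2. ∠JNU = 65°  [△JQN]
3. ∠NJU = 58°  [△JUN]

∠NJU = 58°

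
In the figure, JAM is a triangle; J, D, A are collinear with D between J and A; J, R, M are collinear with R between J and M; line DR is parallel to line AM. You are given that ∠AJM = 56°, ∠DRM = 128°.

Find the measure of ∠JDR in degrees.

1. ∠DJR = 56°  [D on JA, R on JM]
2. ∠DRJ = 52°  [linear pair at R on JM]
3. ∠JDR = 72°  [△JDR]

∠JDR = 72°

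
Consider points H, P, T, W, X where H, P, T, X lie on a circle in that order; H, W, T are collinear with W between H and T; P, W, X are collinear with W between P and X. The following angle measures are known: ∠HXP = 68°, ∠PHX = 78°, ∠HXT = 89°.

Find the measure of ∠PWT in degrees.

1. ∠HTP = 68°  [same arc HP]
2. ∠HPX = 34°  [△HPX]
3. ∠HPT = 91°  [cyclic HPTX, opposite ∠P+∠X]
4. ∠PHT = 21°  [△HPT]
5. ∠HWP = 125°  [△HWP]
6. ∠PWT = 55°  [linear pair at W on HT]

∠PWT = 55°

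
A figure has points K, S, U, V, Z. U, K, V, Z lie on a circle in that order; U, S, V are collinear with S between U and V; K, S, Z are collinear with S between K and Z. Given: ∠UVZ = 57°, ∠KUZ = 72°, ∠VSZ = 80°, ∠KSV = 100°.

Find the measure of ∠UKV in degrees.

1. ∠UKZ = 57°  [same arc UZ]
2. ∠KZU = 51°  [△UKZ]
3. ∠KSU = 80°  [vertical angles at S]
4. ∠KUV = 43°  [△USK]
5. ∠KVU = 51°  [same arc UK]
6. ∠UKV = 86°  [△UKV]

∠UKV = 86°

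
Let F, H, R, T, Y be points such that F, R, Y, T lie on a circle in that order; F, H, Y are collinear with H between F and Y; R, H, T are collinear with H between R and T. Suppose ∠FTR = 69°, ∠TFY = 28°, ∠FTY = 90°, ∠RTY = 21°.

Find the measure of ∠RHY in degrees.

∠RHY = 83°

1. ∠FYR = 69°  [same arc FR]
2. ∠TRY = 28°  [same arc YT]
3. ∠RHY = 83°  [△RHY]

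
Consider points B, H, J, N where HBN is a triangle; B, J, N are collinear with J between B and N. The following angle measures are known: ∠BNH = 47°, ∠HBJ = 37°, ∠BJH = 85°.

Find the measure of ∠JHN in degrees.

∠JHN = 38°

1. ∠HNJ = 47°  [J on ray NB]
2. ∠HJN = 95°  [linear pair at J on BN]
3. ∠JHN = 38°  [△HJN]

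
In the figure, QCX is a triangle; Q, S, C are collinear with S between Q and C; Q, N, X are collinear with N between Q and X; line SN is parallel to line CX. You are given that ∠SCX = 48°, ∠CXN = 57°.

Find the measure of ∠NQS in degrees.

∠NQS = 75°

1. ∠QCX = 48°  [S on ray CQ]
2. ∠CXQ = 57°  [N on ray XQ]
3. ∠CQX = 75°  [△QCX]
4. ∠NQS = 75°  [S on QC, N on QX]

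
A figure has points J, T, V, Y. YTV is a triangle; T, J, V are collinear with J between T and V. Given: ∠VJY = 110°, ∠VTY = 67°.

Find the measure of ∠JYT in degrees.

1. ∠TJY = 70°  [linear pair at J on TV]
2. ∠JTY = 67°  [J on ray TV]
3. ∠JYT = 43°  [△YTJ]

∠JYT = 43°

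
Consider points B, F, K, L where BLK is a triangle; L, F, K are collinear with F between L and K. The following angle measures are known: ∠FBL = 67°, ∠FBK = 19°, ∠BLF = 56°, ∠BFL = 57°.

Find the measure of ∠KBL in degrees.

1. ∠BLK = 56°  [F on ray LK]
2. ∠BFK = 123°  [linear pair at F on LK]
3. ∠BKF = 38°  [△BFK]
4. ∠BKL = 38°  [F on ray KL]
5. ∠KBL = 86°  [△BLK]

∠KBL = 86°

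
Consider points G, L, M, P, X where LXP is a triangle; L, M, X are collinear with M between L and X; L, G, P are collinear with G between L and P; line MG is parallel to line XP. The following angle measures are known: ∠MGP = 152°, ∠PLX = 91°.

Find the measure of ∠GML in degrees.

∠GML = 61°

1. ∠LGM = 28°  [linear pair at G on LP]
2. ∠GLM = 91°  [M on LX, G on LP]
3. ∠GML = 61°  [△LMG]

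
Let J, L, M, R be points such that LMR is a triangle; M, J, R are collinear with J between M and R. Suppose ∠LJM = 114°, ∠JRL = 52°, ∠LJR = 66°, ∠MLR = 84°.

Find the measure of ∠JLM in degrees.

∠JLM = 22°

1. ∠LRM = 52°  [J on ray RM]
2. ∠LMR = 44°  [△LMR]
3. ∠JML = 44°  [J on ray MR]
4. ∠JLM = 22°  [△LMJ]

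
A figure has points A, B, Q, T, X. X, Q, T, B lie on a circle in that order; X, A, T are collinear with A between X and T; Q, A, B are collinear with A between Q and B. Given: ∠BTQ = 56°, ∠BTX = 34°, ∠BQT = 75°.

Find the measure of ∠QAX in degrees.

∠QAX = 97°

1. ∠QBT = 49°  [△QTB]
2. ∠BQX = 34°  [same arc XB]
3. ∠QXT = 49°  [same arc QT]
4. ∠QAX = 97°  [△XAQ]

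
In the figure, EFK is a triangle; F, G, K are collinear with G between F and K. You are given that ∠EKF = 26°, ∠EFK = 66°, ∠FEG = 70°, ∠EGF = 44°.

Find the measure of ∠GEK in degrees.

∠GEK = 18°

1. ∠EKG = 26°  [G on ray KF]
2. ∠EGK = 136°  [linear pair at G on FK]
3. ∠GEK = 18°  [△EGK]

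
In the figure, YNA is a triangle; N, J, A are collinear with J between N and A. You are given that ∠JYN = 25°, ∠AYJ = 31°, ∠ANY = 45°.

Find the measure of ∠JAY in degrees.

1. ∠JNY = 45°  [J on ray NA]
2. ∠NJY = 110°  [△YNJ]
3. ∠AJY = 70°  [linear pair at J on NA]
4. ∠JAY = 79°  [△YJA]

∠JAY = 79°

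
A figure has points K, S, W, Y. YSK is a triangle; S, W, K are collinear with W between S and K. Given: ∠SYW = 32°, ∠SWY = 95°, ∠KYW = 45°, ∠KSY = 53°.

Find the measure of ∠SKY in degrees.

∠SKY = 50°

1. ∠KWY = 85°  [linear pair at W on SK]
2. ∠WKY = 50°  [△YWK]
3. ∠SKY = 50°  [W on ray KS]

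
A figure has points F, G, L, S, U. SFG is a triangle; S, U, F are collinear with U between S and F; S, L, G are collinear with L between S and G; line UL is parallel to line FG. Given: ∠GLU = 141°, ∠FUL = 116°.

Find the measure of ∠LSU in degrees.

∠LSU = 77°

1. ∠SLU = 39°  [linear pair at L on SG]
2. ∠LUS = 64°  [linear pair at U on SF]
3. ∠LSU = 77°  [△SUL]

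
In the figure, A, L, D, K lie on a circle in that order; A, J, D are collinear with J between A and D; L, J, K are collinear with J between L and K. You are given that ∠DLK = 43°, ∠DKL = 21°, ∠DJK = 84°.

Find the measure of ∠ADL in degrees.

∠ADL = 41°

1. ∠DAK = 43°  [same arc DK]
2. ∠AJK = 96°  [linear pair at J on AD]
3. ∠AKL = 41°  [△AJK]
4. ∠ADL = 41°  [same arc AL]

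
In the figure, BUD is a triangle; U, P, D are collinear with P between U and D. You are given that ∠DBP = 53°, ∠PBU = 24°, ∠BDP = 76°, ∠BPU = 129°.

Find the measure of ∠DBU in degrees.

1. ∠BUP = 27°  [△BUP]
2. ∠BDU = 76°  [P on ray DU]
3. ∠BUD = 27°  [P on ray UD]
4. ∠DBU = 77°  [△BUD]

∠DBU = 77°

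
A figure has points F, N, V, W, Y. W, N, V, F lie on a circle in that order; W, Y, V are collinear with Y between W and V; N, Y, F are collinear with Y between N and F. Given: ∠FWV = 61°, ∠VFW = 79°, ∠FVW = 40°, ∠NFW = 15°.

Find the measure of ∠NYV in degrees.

1. ∠FNV = 61°  [same arc VF]
2. ∠NVW = 15°  [same arc WN]
3. ∠NYV = 104°  [△NYV]

∠NYV = 104°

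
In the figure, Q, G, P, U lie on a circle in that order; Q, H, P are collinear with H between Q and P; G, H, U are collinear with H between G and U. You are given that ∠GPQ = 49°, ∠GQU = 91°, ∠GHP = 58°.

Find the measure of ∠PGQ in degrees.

∠PGQ = 113°

1. ∠GUQ = 49°  [same arc QG]
2. ∠QGU = 40°  [△QGU]
3. ∠GHQ = 122°  [linear pair at H on QP]
4. ∠GQP = 18°  [△QHG]
5. ∠PGQ = 113°  [△QGP]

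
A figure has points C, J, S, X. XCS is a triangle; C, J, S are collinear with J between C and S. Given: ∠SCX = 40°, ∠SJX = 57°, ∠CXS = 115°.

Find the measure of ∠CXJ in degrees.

∠CXJ = 17°

1. ∠JCX = 40°  [J on ray CS]
2. ∠CJX = 123°  [linear pair at J on CS]
3. ∠CXJ = 17°  [△XCJ]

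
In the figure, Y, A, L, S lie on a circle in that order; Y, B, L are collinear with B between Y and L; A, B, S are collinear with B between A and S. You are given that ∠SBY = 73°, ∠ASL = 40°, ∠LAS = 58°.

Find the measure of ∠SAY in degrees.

1. ∠ABL = 73°  [vertical angles at B]
2. ∠AYL = 40°  [same arc AL]
3. ∠ABY = 107°  [linear pair at B on YL]
4. ∠SAY = 33°  [△YBA]

∠SAY = 33°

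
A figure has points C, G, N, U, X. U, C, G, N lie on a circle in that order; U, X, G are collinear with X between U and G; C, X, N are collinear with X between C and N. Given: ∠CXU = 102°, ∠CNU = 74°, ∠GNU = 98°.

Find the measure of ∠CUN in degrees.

∠CUN = 52°

1. ∠CGU = 74°  [same arc UC]
2. ∠GCU = 82°  [cyclic UCGN, opposite ∠C+∠N]
3. ∠CUG = 24°  [△UCG]
4. ∠NCU = 54°  [△UXC]
5. ∠CUN = 52°  [△UCN]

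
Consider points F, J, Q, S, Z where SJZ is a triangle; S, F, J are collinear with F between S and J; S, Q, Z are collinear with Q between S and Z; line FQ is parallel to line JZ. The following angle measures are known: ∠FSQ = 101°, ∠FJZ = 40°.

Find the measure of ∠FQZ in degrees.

∠FQZ = 141°

1. ∠JSZ = 101°  [F on SJ, Q on SZ]
2. ∠SJZ = 40°  [F on ray JS]
3. ∠JZS = 39°  [△SJZ]
4. ∠FQS = 39°  [FQ∥JZ, corresponding at Q]
5. ∠FQZ = 141°  [linear pair at Q on SZ]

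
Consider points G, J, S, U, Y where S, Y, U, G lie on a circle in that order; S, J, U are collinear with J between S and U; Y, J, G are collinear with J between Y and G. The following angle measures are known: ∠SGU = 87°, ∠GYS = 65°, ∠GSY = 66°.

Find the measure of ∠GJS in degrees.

∠GJS = 103°

1. ∠GUS = 65°  [same arc SG]
2. ∠SGY = 49°  [△SYG]
3. ∠GSU = 28°  [△SUG]
4. ∠GJS = 103°  [△SJG]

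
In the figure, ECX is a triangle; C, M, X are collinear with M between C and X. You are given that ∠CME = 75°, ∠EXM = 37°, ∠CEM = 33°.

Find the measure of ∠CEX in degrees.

1. ∠ECM = 72°  [△ECM]
2. ∠CXE = 37°  [M on ray XC]
3. ∠ECX = 72°  [M on ray CX]
4. ∠CEX = 71°  [△ECX]

∠CEX = 71°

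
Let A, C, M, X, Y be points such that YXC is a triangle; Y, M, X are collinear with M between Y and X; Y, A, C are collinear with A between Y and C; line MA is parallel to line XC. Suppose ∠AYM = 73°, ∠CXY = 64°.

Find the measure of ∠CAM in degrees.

∠CAM = 137°

1. ∠CYX = 73°  [M on YX, A on YC]
2. ∠XCY = 43°  [△YXC]
3. ∠MAY = 43°  [MA∥XC, corresponding at A]
4. ∠CAM = 137°  [linear pair at A on YC]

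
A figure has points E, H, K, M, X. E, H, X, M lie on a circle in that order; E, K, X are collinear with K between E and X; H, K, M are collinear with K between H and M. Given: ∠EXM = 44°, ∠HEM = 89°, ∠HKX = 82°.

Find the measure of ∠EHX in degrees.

1. ∠EHM = 44°  [same arc EM]
2. ∠EMH = 47°  [△EHM]
3. ∠EKH = 98°  [linear pair at K on EX]
4. ∠HEX = 38°  [△EKH]
5. ∠EXH = 47°  [same arc EH]
6. ∠EHX = 95°  [△EHX]

∠EHX = 95°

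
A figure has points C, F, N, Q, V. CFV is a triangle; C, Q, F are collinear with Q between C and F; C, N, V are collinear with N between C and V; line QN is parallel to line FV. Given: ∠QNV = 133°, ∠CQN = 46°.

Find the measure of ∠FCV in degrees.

1. ∠CNQ = 47°  [linear pair at N on CV]
2. ∠NCQ = 87°  [△CQN]
3. ∠FCV = 87°  [Q on CF, N on CV]

∠FCV = 87°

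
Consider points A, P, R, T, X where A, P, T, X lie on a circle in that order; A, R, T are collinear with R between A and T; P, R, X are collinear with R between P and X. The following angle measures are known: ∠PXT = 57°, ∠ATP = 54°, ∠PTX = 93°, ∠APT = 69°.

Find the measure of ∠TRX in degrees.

∠TRX = 84°

1. ∠TPX = 30°  [△PTX]
2. ∠AXP = 54°  [same arc AP]
3. ∠TAX = 30°  [same arc TX]
4. ∠ARX = 96°  [△ARX]
5. ∠TRX = 84°  [linear pair at R on AT]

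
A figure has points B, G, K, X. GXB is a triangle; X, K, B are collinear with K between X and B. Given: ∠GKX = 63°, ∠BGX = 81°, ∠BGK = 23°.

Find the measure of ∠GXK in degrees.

1. ∠BKG = 117°  [linear pair at K on XB]
2. ∠GBK = 40°  [△GKB]
3. ∠GBX = 40°  [K on ray BX]
4. ∠BXG = 59°  [△GXB]
5. ∠GXK = 59°  [K on ray XB]

∠GXK = 59°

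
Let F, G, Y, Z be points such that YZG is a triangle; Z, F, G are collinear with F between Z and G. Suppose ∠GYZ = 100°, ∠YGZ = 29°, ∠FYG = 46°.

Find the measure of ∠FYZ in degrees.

1. ∠GZY = 51°  [△YZG]
2. ∠FGY = 29°  [F on ray GZ]
3. ∠GFY = 105°  [△YFG]
4. ∠FZY = 51°  [F on ray ZG]
5. ∠YFZ = 75°  [linear pair at F on ZG]
6. ∠FYZ = 54°  [△YZF]

∠FYZ = 54°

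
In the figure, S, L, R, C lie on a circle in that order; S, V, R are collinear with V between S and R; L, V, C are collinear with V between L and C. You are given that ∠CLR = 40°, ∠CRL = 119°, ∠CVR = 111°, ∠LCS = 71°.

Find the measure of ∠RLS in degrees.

1. ∠LCR = 21°  [△LRC]
2. ∠LRS = 71°  [same arc SL]
3. ∠LSR = 21°  [same arc LR]
4. ∠RLS = 88°  [△SLR]

∠RLS = 88°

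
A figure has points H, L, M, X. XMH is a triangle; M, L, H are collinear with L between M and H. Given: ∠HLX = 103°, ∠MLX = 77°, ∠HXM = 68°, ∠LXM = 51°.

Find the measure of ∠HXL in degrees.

1. ∠LMX = 52°  [△XML]
2. ∠HMX = 52°  [L on ray MH]
3. ∠MHX = 60°  [△XMH]
4. ∠LHX = 60°  [L on ray HM]
5. ∠HXL = 17°  [△XLH]

∠HXL = 17°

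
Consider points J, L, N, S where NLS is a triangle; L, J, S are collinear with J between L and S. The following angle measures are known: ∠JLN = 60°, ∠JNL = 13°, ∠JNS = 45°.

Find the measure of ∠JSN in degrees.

∠JSN = 62°

1. ∠LJN = 107°  [△NLJ]
2. ∠NJS = 73°  [linear pair at J on LS]
3. ∠JSN = 62°  [△NJS]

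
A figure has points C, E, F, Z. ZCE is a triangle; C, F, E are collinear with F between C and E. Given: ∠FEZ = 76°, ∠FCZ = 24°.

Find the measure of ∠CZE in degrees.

∠CZE = 80°

1. ∠CEZ = 76°  [F on ray EC]
2. ∠ECZ = 24°  [F on ray CE]
3. ∠CZE = 80°  [△ZCE]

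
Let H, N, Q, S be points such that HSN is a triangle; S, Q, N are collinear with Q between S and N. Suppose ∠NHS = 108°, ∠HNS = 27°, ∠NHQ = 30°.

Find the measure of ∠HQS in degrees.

1. ∠HNQ = 27°  [Q on ray NS]
2. ∠HQN = 123°  [△HQN]
3. ∠HQS = 57°  [linear pair at Q on SN]

∠HQS = 57°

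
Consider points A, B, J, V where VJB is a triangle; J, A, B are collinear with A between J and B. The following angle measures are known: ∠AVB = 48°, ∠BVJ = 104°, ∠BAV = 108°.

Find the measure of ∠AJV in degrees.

∠AJV = 52°

1. ∠ABV = 24°  [△VAB]
2. ∠JBV = 24°  [A on ray BJ]
3. ∠BJV = 52°  [△VJB]
4. ∠AJV = 52°  [A on ray JB]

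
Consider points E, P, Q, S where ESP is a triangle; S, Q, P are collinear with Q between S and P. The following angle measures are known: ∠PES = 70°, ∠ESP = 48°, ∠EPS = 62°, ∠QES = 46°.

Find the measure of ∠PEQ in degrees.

1. ∠ESQ = 48°  [Q on ray SP]
2. ∠EPQ = 62°  [Q on ray PS]
3. ∠EQS = 86°  [△ESQ]
4. ∠EQP = 94°  [linear pair at Q on SP]
5. ∠PEQ = 24°  [△EQP]

∠PEQ = 24°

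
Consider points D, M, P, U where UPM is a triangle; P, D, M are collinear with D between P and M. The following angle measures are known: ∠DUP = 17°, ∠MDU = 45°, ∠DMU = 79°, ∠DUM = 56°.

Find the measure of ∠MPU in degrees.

1. ∠PDU = 135°  [linear pair at D on PM]
2. ∠DPU = 28°  [△UPD]
3. ∠MPU = 28°  [D on ray PM]

∠MPU = 28°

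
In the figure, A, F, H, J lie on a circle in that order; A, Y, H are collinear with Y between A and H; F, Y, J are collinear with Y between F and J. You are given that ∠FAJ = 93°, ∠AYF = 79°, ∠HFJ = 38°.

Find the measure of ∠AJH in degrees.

∠AJH = 96°

1. ∠FHJ = 87°  [cyclic AFHJ, opposite ∠A+∠H]
2. ∠HYJ = 79°  [vertical angles at Y]
3. ∠HAJ = 38°  [same arc HJ]
4. ∠FJH = 55°  [△FHJ]
5. ∠AHJ = 46°  [△HYJ]
6. ∠AJH = 96°  [△AHJ]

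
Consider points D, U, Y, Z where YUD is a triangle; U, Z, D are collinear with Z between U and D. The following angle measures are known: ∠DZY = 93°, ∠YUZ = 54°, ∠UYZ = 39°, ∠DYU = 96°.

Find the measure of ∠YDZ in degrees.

∠YDZ = 30°

1. ∠DUY = 54°  [Z on ray UD]
2. ∠UDY = 30°  [△YUD]
3. ∠YDZ = 30°  [Z on ray DU]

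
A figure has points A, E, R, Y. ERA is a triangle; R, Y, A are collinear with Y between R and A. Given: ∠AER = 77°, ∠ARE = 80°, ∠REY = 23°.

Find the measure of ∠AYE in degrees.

1. ∠ERY = 80°  [Y on ray RA]
2. ∠EYR = 77°  [△ERY]
3. ∠AYE = 103°  [linear pair at Y on RA]

∠AYE = 103°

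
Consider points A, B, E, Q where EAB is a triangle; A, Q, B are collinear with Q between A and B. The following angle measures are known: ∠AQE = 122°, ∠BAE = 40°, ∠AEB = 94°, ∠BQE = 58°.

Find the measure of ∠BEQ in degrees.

1. ∠ABE = 46°  [△EAB]
2. ∠EBQ = 46°  [Q on ray BA]
3. ∠BEQ = 76°  [△EQB]

∠BEQ = 76°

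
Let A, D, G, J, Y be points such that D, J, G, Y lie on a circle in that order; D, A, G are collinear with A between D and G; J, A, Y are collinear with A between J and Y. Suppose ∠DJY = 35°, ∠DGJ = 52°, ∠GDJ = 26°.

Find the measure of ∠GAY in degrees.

∠GAY = 119°

1. ∠DGY = 35°  [same arc DY]
2. ∠GYJ = 26°  [same arc JG]
3. ∠GAY = 119°  [△GAY]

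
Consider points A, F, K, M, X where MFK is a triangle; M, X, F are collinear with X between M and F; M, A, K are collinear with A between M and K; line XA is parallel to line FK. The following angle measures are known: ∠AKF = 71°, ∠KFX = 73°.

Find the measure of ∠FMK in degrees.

∠FMK = 36°

1. ∠FKM = 71°  [A on ray KM]
2. ∠KFM = 73°  [X on ray FM]
3. ∠FMK = 36°  [△MFK]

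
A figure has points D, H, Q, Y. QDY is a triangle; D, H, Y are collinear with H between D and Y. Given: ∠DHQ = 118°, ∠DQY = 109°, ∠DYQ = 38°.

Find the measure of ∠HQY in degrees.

1. ∠QHY = 62°  [linear pair at H on DY]
2. ∠HYQ = 38°  [H on ray YD]
3. ∠HQY = 80°  [△QHY]

∠HQY = 80°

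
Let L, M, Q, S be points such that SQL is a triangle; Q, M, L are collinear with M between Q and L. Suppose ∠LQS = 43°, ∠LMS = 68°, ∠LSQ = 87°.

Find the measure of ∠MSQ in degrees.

1. ∠MQS = 43°  [M on ray QL]
2. ∠QMS = 112°  [linear pair at M on QL]
3. ∠MSQ = 25°  [△SQM]

∠MSQ = 25°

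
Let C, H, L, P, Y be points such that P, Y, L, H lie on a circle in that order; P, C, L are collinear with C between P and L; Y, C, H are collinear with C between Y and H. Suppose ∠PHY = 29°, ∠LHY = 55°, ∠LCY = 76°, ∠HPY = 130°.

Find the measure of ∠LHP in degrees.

∠LHP = 84°

1. ∠PLY = 29°  [same arc PY]
2. ∠LPY = 55°  [same arc YL]
3. ∠LYP = 96°  [△PYL]
4. ∠LHP = 84°  [cyclic PYLH, opposite ∠Y+∠H]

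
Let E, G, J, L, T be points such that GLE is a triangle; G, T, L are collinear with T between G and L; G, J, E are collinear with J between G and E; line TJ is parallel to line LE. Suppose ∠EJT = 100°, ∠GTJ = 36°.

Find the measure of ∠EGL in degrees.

1. ∠GJT = 80°  [linear pair at J on GE]
2. ∠JGT = 64°  [△GTJ]
3. ∠EGL = 64°  [T on GL, J on GE]

∠EGL = 64°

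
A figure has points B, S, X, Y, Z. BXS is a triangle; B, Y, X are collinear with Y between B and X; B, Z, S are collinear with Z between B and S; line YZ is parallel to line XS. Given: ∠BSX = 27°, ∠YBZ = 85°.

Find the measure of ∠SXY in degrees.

∠SXY = 68°

1. ∠BZY = 27°  [YZ∥XS, corresponding at Z]
2. ∠BYZ = 68°  [△BYZ]
3. ∠XYZ = 112°  [linear pair at Y on BX]
4. ∠SXY = 68°  [YZ∥XS, co-interior at X–Y]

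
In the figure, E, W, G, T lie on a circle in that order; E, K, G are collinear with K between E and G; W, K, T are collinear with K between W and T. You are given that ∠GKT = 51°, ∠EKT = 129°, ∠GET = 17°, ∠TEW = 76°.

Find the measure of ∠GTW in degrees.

∠GTW = 59°

1. ∠GWT = 17°  [same arc GT]
2. ∠TGW = 104°  [cyclic EWGT, opposite ∠E+∠G]
3. ∠GTW = 59°  [△WGT]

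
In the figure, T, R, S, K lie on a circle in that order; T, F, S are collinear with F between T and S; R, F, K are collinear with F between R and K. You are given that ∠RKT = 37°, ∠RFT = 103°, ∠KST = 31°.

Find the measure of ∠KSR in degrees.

∠KSR = 68°

1. ∠RST = 37°  [same arc TR]
2. ∠KFS = 103°  [vertical angles at F]
3. ∠RFS = 77°  [linear pair at F on TS]
4. ∠RKS = 46°  [△SFK]
5. ∠KRS = 66°  [△RFS]
6. ∠KSR = 68°  [△RSK]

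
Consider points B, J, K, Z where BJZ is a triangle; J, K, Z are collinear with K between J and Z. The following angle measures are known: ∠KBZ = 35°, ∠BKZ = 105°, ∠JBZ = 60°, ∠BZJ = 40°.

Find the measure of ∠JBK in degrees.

1. ∠BKJ = 75°  [linear pair at K on JZ]
2. ∠BJZ = 80°  [△BJZ]
3. ∠BJK = 80°  [K on ray JZ]
4. ∠JBK = 25°  [△BJK]

∠JBK = 25°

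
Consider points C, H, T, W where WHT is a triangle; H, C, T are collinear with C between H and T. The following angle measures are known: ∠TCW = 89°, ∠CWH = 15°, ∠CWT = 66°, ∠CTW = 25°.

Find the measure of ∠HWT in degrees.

1. ∠HCW = 91°  [linear pair at C on HT]
2. ∠CHW = 74°  [△WHC]
3. ∠HTW = 25°  [C on ray TH]
4. ∠THW = 74°  [C on ray HT]
5. ∠HWT = 81°  [△WHT]

∠HWT = 81°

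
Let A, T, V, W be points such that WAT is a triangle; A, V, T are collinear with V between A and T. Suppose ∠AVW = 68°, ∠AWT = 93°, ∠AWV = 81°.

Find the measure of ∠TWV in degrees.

1. ∠VAW = 31°  [△WAV]
2. ∠TVW = 112°  [linear pair at V on AT]
3. ∠TAW = 31°  [V on ray AT]
4. ∠ATW = 56°  [△WAT]
5. ∠VTW = 56°  [V on ray TA]
6. ∠TWV = 12°  [△WVT]

∠TWV = 12°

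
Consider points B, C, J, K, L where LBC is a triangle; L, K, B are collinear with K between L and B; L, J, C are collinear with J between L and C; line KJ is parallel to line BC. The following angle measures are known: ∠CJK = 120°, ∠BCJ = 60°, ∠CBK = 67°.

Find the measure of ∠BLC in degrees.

1. ∠BCL = 60°  [J on ray CL]
2. ∠CBL = 67°  [K on ray BL]
3. ∠BLC = 53°  [△LBC]

∠BLC = 53°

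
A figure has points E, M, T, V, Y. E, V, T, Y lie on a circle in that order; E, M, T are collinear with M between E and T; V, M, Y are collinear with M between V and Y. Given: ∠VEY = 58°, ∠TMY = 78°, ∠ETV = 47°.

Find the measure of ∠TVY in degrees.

∠TVY = 31°

1. ∠EMV = 78°  [vertical angles at M]
2. ∠TMV = 102°  [linear pair at M on ET]
3. ∠TVY = 31°  [△VMT]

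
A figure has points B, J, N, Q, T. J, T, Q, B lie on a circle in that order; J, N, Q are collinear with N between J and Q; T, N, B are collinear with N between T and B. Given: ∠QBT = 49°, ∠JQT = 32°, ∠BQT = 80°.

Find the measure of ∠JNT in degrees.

1. ∠BTQ = 51°  [△TQB]
2. ∠QNT = 97°  [△TNQ]
3. ∠JNT = 83°  [linear pair at N on JQ]

∠JNT = 83°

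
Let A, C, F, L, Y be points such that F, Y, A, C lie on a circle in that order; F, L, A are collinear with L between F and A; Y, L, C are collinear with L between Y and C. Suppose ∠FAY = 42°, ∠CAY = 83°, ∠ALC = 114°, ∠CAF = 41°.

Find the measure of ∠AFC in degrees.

∠AFC = 72°

1. ∠FCY = 42°  [same arc FY]
2. ∠CLF = 66°  [linear pair at L on FA]
3. ∠AFC = 72°  [△FLC]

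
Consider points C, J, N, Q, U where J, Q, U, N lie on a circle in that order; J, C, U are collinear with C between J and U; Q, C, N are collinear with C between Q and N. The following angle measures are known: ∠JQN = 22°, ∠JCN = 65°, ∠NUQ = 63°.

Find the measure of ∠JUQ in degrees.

1. ∠NJQ = 117°  [cyclic JQUN, opposite ∠J+∠U]
2. ∠JNQ = 41°  [△JQN]
3. ∠JUQ = 41°  [same arc JQ]

∠JUQ = 41°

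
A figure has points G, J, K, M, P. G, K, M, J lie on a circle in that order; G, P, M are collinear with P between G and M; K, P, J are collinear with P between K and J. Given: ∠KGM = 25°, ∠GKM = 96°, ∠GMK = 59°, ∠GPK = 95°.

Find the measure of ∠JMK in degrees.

∠JMK = 119°

1. ∠GKJ = 60°  [△GPK]
2. ∠GJK = 59°  [same arc GK]
3. ∠JGK = 61°  [△GKJ]
4. ∠JMK = 119°  [cyclic GKMJ, opposite ∠G+∠M]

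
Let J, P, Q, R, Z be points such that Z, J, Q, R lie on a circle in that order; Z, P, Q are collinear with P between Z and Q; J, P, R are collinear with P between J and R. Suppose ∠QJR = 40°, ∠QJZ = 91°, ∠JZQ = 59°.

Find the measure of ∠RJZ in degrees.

1. ∠QZR = 40°  [same arc QR]
2. ∠QRZ = 89°  [cyclic ZJQR, opposite ∠J+∠R]
3. ∠RQZ = 51°  [△ZQR]
4. ∠RJZ = 51°  [same arc ZR]

∠RJZ = 51°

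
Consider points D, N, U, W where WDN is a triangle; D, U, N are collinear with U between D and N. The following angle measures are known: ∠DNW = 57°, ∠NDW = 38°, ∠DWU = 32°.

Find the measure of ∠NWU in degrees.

∠NWU = 53°

1. ∠UNW = 57°  [U on ray ND]
2. ∠UDW = 38°  [U on ray DN]
3. ∠DUW = 110°  [△WDU]
4. ∠NUW = 70°  [linear pair at U on DN]
5. ∠NWU = 53°  [△WUN]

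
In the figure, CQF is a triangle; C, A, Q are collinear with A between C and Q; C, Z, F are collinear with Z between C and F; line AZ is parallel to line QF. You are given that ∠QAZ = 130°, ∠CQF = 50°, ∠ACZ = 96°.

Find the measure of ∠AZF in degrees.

1. ∠CAZ = 50°  [linear pair at A on CQ]
2. ∠AZC = 34°  [△CAZ]
3. ∠AZF = 146°  [linear pair at Z on CF]

∠AZF = 146°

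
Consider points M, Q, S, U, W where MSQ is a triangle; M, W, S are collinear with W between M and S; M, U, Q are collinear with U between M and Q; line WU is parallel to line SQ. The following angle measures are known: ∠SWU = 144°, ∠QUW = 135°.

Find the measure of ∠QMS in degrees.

∠QMS = 99°

1. ∠MWU = 36°  [linear pair at W on MS]
2. ∠MUW = 45°  [linear pair at U on MQ]
3. ∠UMW = 99°  [△MWU]
4. ∠QMS = 99°  [W on MS, U on MQ]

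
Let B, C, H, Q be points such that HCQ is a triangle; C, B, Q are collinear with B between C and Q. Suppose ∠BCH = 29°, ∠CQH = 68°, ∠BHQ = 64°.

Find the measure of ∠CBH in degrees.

1. ∠BQH = 68°  [B on ray QC]
2. ∠HBQ = 48°  [△HBQ]
3. ∠CBH = 132°  [linear pair at B on CQ]

∠CBH = 132°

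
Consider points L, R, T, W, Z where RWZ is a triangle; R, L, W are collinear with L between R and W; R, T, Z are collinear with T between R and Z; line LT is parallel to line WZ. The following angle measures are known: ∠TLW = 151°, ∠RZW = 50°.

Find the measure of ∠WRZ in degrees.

1. ∠RLT = 29°  [linear pair at L on RW]
2. ∠LTR = 50°  [LT∥WZ, corresponding at T]
3. ∠LRT = 101°  [△RLT]
4. ∠WRZ = 101°  [L on RW, T on RZ]

∠WRZ = 101°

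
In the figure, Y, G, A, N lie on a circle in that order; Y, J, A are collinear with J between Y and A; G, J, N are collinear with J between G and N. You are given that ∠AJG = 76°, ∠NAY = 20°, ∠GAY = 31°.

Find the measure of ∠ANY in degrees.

∠ANY = 87°

1. ∠NJY = 76°  [vertical angles at J]
2. ∠GNY = 31°  [same arc YG]
3. ∠AYN = 73°  [△YJN]
4. ∠ANY = 87°  [△YAN]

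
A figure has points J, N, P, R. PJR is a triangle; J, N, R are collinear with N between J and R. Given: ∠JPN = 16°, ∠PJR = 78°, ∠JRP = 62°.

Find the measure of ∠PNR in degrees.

∠PNR = 94°

1. ∠NJP = 78°  [N on ray JR]
2. ∠JNP = 86°  [△PJN]
3. ∠PNR = 94°  [linear pair at N on JR]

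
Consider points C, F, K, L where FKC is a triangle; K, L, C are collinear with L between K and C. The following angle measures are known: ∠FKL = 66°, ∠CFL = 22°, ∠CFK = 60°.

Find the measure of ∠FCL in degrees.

1. ∠CKF = 66°  [L on ray KC]
2. ∠FCK = 54°  [△FKC]
3. ∠FCL = 54°  [L on ray CK]

∠FCL = 54°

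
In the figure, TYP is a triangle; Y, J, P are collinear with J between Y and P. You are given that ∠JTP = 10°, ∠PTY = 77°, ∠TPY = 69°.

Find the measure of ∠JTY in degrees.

∠JTY = 67°

1. ∠PYT = 34°  [△TYP]
2. ∠JPT = 69°  [J on ray PY]
3. ∠JYT = 34°  [J on ray YP]
4. ∠PJT = 101°  [△TJP]
5. ∠TJY = 79°  [linear pair at J on YP]
6. ∠JTY = 67°  [△TYJ]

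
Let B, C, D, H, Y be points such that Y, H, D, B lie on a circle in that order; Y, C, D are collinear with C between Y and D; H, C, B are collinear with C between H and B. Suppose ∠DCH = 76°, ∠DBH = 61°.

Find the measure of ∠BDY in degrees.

1. ∠BCY = 76°  [vertical angles at C]
2. ∠BCD = 104°  [linear pair at C on YD]
3. ∠BDY = 15°  [△DCB]

∠BDY = 15°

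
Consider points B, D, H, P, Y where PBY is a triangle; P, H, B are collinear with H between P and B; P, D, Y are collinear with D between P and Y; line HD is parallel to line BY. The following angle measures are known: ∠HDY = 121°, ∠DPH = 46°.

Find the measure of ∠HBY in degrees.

∠HBY = 75°

1. ∠HDP = 59°  [linear pair at D on PY]
2. ∠DHP = 75°  [△PHD]
3. ∠BHD = 105°  [linear pair at H on PB]
4. ∠HBY = 75°  [HD∥BY, co-interior at B–H]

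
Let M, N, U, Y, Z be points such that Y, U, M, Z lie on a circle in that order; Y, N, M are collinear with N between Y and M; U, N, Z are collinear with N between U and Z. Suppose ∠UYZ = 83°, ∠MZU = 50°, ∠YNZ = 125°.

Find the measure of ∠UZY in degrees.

∠UZY = 22°

1. ∠UMZ = 97°  [cyclic YUMZ, opposite ∠Y+∠M]
2. ∠MUZ = 33°  [△UMZ]
3. ∠MYZ = 33°  [same arc MZ]
4. ∠UZY = 22°  [△YNZ]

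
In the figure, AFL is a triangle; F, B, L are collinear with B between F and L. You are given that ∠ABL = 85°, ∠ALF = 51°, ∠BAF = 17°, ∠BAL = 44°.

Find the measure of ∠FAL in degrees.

1. ∠ABF = 95°  [linear pair at B on FL]
2. ∠AFB = 68°  [△AFB]
3. ∠AFL = 68°  [B on ray FL]
4. ∠FAL = 61°  [△AFL]

∠FAL = 61°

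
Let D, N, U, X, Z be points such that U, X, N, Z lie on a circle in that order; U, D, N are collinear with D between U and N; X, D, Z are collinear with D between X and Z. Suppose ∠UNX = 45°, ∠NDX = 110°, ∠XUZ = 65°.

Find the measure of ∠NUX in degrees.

1. ∠UZX = 45°  [same arc UX]
2. ∠UDX = 70°  [linear pair at D on UN]
3. ∠UXZ = 70°  [△UXZ]
4. ∠NUX = 40°  [△UDX]

∠NUX = 40°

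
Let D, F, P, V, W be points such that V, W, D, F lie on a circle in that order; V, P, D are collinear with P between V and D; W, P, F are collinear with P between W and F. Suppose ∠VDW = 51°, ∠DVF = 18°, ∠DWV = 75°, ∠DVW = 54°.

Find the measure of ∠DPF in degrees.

∠DPF = 69°

1. ∠VFW = 51°  [same arc VW]
2. ∠FPV = 111°  [△VPF]
3. ∠DPF = 69°  [linear pair at P on VD]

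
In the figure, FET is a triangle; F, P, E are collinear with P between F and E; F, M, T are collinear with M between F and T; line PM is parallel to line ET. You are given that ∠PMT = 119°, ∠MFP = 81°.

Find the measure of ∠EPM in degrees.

∠EPM = 142°

1. ∠FMP = 61°  [linear pair at M on FT]
2. ∠FPM = 38°  [△FPM]
3. ∠EPM = 142°  [linear pair at P on FE]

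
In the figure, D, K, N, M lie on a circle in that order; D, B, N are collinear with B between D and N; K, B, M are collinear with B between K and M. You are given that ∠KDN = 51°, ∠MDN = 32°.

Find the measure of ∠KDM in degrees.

∠KDM = 83°

1. ∠KMN = 51°  [same arc KN]
2. ∠MKN = 32°  [same arc NM]
3. ∠KNM = 97°  [△KNM]
4. ∠KDM = 83°  [cyclic DKNM, opposite ∠D+∠N]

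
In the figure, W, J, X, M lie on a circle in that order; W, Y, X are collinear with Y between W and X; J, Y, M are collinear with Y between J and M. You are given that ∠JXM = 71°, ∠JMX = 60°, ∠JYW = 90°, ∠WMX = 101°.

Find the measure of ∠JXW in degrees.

∠JXW = 41°

1. ∠MJX = 49°  [△JXM]
2. ∠JYX = 90°  [linear pair at Y on WX]
3. ∠JXW = 41°  [△JYX]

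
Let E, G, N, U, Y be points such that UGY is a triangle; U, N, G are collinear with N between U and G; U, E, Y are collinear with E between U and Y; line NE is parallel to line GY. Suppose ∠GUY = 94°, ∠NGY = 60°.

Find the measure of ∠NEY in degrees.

1. ∠UGY = 60°  [N on ray GU]
2. ∠GYU = 26°  [△UGY]
3. ∠NEU = 26°  [NE∥GY, corresponding at E]
4. ∠NEY = 154°  [linear pair at E on UY]

∠NEY = 154°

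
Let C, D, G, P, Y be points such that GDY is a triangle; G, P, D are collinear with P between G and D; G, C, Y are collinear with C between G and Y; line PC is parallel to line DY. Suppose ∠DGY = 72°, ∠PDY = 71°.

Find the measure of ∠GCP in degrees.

1. ∠GDY = 71°  [P on ray DG]
2. ∠DYG = 37°  [△GDY]
3. ∠GCP = 37°  [PC∥DY, corresponding at C]

∠GCP = 37°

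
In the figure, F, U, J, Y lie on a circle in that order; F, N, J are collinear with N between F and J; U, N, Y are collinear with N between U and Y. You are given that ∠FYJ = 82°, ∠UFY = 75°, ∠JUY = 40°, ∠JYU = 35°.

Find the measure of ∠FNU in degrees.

1. ∠FUJ = 98°  [cyclic FUJY, opposite ∠U+∠Y]
2. ∠JFU = 35°  [same arc UJ]
3. ∠FJU = 47°  [△FUJ]
4. ∠JNU = 93°  [△UNJ]
5. ∠FNU = 87°  [linear pair at N on FJ]

∠FNU = 87°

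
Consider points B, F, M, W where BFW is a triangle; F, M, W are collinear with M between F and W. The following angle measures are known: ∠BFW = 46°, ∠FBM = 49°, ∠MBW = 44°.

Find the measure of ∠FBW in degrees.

1. ∠BFM = 46°  [M on ray FW]
2. ∠BMF = 85°  [△BFM]
3. ∠BMW = 95°  [linear pair at M on FW]
4. ∠BWM = 41°  [△BMW]
5. ∠BWF = 41°  [M on ray WF]
6. ∠FBW = 93°  [△BFW]

∠FBW = 93°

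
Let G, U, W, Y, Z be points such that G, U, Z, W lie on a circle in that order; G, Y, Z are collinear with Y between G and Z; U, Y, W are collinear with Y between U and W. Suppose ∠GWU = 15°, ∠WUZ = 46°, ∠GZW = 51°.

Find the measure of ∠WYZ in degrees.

∠WYZ = 61°

1. ∠WGZ = 46°  [same arc ZW]
2. ∠GYW = 119°  [△GYW]
3. ∠WYZ = 61°  [linear pair at Y on GZ]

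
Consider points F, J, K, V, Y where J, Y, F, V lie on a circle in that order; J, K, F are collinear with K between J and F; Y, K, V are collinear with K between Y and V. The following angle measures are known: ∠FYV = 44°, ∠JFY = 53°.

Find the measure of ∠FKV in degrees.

1. ∠FJV = 44°  [same arc FV]
2. ∠JVY = 53°  [same arc JY]
3. ∠JKV = 83°  [△JKV]
4. ∠FKV = 97°  [linear pair at K on JF]

∠FKV = 97°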